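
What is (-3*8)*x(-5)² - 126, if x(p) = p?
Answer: -726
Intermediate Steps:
(-3*8)*x(-5)² - 126 = -3*8*(-5)² - 126 = -24*25 - 126 = -600 - 126 = -726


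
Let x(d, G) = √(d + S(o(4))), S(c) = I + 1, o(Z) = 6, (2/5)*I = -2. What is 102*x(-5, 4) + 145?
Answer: 145 + 306*I ≈ 145.0 + 306.0*I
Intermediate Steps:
I = -5 (I = (5/2)*(-2) = -5)
S(c) = -4 (S(c) = -5 + 1 = -4)
x(d, G) = √(-4 + d) (x(d, G) = √(d - 4) = √(-4 + d))
102*x(-5, 4) + 145 = 102*√(-4 - 5) + 145 = 102*√(-9) + 145 = 102*(3*I) + 145 = 306*I + 145 = 145 + 306*I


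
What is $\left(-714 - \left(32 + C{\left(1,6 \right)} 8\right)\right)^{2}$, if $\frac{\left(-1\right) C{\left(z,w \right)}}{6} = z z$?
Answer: $487204$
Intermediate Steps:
$C{\left(z,w \right)} = - 6 z^{2}$ ($C{\left(z,w \right)} = - 6 z z = - 6 z^{2}$)
$\left(-714 - \left(32 + C{\left(1,6 \right)} 8\right)\right)^{2} = \left(-714 - \left(32 + - 6 \cdot 1^{2} \cdot 8\right)\right)^{2} = \left(-714 - \left(32 + \left(-6\right) 1 \cdot 8\right)\right)^{2} = \left(-714 - \left(32 - 48\right)\right)^{2} = \left(-714 - -16\right)^{2} = \left(-714 + \left(-20 + 36\right)\right)^{2} = \left(-714 + 16\right)^{2} = \left(-698\right)^{2} = 487204$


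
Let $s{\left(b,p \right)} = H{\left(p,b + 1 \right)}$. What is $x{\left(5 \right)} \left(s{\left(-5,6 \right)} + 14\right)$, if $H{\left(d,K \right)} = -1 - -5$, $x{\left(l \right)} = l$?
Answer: $90$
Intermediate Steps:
$H{\left(d,K \right)} = 4$ ($H{\left(d,K \right)} = -1 + 5 = 4$)
$s{\left(b,p \right)} = 4$
$x{\left(5 \right)} \left(s{\left(-5,6 \right)} + 14\right) = 5 \left(4 + 14\right) = 5 \cdot 18 = 90$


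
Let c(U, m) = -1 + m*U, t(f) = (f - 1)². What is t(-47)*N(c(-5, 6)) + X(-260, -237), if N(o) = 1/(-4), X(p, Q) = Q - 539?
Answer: -1352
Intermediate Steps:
t(f) = (-1 + f)²
X(p, Q) = -539 + Q
c(U, m) = -1 + U*m
N(o) = -¼
t(-47)*N(c(-5, 6)) + X(-260, -237) = (-1 - 47)²*(-¼) + (-539 - 237) = (-48)²*(-¼) - 776 = 2304*(-¼) - 776 = -576 - 776 = -1352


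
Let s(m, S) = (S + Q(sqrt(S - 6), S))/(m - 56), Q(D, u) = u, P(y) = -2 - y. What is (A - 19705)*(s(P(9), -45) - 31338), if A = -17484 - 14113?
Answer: 107711421912/67 ≈ 1.6076e+9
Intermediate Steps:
A = -31597
s(m, S) = 2*S/(-56 + m) (s(m, S) = (S + S)/(m - 56) = (2*S)/(-56 + m) = 2*S/(-56 + m))
(A - 19705)*(s(P(9), -45) - 31338) = (-31597 - 19705)*(2*(-45)/(-56 + (-2 - 1*9)) - 31338) = -51302*(2*(-45)/(-56 + (-2 - 9)) - 31338) = -51302*(2*(-45)/(-56 - 11) - 31338) = -51302*(2*(-45)/(-67) - 31338) = -51302*(2*(-45)*(-1/67) - 31338) = -51302*(90/67 - 31338) = -51302*(-2099556/67) = 107711421912/67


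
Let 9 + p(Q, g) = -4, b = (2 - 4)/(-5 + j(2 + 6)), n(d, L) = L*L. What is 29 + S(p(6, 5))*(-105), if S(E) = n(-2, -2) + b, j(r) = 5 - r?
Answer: -1669/4 ≈ -417.25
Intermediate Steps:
n(d, L) = L**2
b = 1/4 (b = (2 - 4)/(-5 + (5 - (2 + 6))) = -2/(-5 + (5 - 1*8)) = -2/(-5 + (5 - 8)) = -2/(-5 - 3) = -2/(-8) = -2*(-1/8) = 1/4 ≈ 0.25000)
p(Q, g) = -13 (p(Q, g) = -9 - 4 = -13)
S(E) = 17/4 (S(E) = (-2)**2 + 1/4 = 4 + 1/4 = 17/4)
29 + S(p(6, 5))*(-105) = 29 + (17/4)*(-105) = 29 - 1785/4 = -1669/4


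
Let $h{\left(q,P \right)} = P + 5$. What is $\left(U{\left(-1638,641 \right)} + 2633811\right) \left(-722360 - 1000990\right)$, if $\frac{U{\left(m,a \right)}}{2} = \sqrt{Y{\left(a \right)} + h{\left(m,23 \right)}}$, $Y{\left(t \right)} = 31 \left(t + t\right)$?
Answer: $-4538978186850 - 3446700 \sqrt{39770} \approx -4.5397 \cdot 10^{12}$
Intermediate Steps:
$Y{\left(t \right)} = 62 t$ ($Y{\left(t \right)} = 31 \cdot 2 t = 62 t$)
$h{\left(q,P \right)} = 5 + P$
$U{\left(m,a \right)} = 2 \sqrt{28 + 62 a}$ ($U{\left(m,a \right)} = 2 \sqrt{62 a + \left(5 + 23\right)} = 2 \sqrt{62 a + 28} = 2 \sqrt{28 + 62 a}$)
$\left(U{\left(-1638,641 \right)} + 2633811\right) \left(-722360 - 1000990\right) = \left(2 \sqrt{28 + 62 \cdot 641} + 2633811\right) \left(-722360 - 1000990\right) = \left(2 \sqrt{28 + 39742} + 2633811\right) \left(-1723350\right) = \left(2 \sqrt{39770} + 2633811\right) \left(-1723350\right) = \left(2633811 + 2 \sqrt{39770}\right) \left(-1723350\right) = -4538978186850 - 3446700 \sqrt{39770}$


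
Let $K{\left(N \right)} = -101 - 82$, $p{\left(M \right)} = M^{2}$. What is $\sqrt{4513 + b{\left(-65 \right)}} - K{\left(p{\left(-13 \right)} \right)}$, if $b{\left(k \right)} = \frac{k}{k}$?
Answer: $183 + \sqrt{4514} \approx 250.19$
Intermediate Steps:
$b{\left(k \right)} = 1$
$K{\left(N \right)} = -183$ ($K{\left(N \right)} = -101 - 82 = -183$)
$\sqrt{4513 + b{\left(-65 \right)}} - K{\left(p{\left(-13 \right)} \right)} = \sqrt{4513 + 1} - -183 = \sqrt{4514} + 183 = 183 + \sqrt{4514}$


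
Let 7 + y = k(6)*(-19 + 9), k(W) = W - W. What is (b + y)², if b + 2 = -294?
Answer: 91809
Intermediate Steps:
k(W) = 0
b = -296 (b = -2 - 294 = -296)
y = -7 (y = -7 + 0*(-19 + 9) = -7 + 0*(-10) = -7 + 0 = -7)
(b + y)² = (-296 - 7)² = (-303)² = 91809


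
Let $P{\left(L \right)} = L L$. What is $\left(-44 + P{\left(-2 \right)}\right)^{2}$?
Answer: $1600$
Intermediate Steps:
$P{\left(L \right)} = L^{2}$
$\left(-44 + P{\left(-2 \right)}\right)^{2} = \left(-44 + \left(-2\right)^{2}\right)^{2} = \left(-44 + 4\right)^{2} = \left(-40\right)^{2} = 1600$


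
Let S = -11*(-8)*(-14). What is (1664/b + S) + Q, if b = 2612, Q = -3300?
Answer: -2958980/653 ≈ -4531.4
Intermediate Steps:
S = -1232 (S = 88*(-14) = -1232)
(1664/b + S) + Q = (1664/2612 - 1232) - 3300 = (1664*(1/2612) - 1232) - 3300 = (416/653 - 1232) - 3300 = -804080/653 - 3300 = -2958980/653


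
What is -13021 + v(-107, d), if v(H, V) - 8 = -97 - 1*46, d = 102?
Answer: -13156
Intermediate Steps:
v(H, V) = -135 (v(H, V) = 8 + (-97 - 1*46) = 8 + (-97 - 46) = 8 - 143 = -135)
-13021 + v(-107, d) = -13021 - 135 = -13156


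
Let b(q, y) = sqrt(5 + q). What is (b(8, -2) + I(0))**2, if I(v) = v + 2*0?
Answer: 13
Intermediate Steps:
I(v) = v (I(v) = v + 0 = v)
(b(8, -2) + I(0))**2 = (sqrt(5 + 8) + 0)**2 = (sqrt(13) + 0)**2 = (sqrt(13))**2 = 13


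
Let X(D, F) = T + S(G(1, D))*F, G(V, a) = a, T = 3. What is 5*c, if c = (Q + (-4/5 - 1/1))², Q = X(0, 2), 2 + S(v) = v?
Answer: 196/5 ≈ 39.200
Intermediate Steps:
S(v) = -2 + v
X(D, F) = 3 + F*(-2 + D) (X(D, F) = 3 + (-2 + D)*F = 3 + F*(-2 + D))
Q = -1 (Q = 3 + 2*(-2 + 0) = 3 + 2*(-2) = 3 - 4 = -1)
c = 196/25 (c = (-1 + (-4/5 - 1/1))² = (-1 + (-4*⅕ - 1*1))² = (-1 + (-⅘ - 1))² = (-1 - 9/5)² = (-14/5)² = 196/25 ≈ 7.8400)
5*c = 5*(196/25) = 196/5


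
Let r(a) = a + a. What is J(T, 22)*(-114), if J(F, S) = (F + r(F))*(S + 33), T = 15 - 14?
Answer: -18810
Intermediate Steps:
T = 1
r(a) = 2*a
J(F, S) = 3*F*(33 + S) (J(F, S) = (F + 2*F)*(S + 33) = (3*F)*(33 + S) = 3*F*(33 + S))
J(T, 22)*(-114) = (3*1*(33 + 22))*(-114) = (3*1*55)*(-114) = 165*(-114) = -18810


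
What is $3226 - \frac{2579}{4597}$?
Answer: $\frac{14827343}{4597} \approx 3225.4$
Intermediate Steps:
$3226 - \frac{2579}{4597} = \frac{14827343}{4597}$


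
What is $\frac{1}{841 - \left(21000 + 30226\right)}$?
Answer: $- \frac{1}{50385} \approx -1.9847 \cdot 10^{-5}$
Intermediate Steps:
$\frac{1}{841 - \left(21000 + 30226\right)} = \frac{1}{841 - 51226} = \frac{1}{-50385} = - \frac{1}{50385}$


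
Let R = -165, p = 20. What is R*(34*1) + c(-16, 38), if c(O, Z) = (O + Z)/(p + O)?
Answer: -11209/2 ≈ -5604.5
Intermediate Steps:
c(O, Z) = (O + Z)/(20 + O)
R*(34*1) + c(-16, 38) = -5610 + (-16 + 38)/(20 - 16) = -165*34 + 22/4 = -5610 + (1/4)*22 = -5610 + 11/2 = -11209/2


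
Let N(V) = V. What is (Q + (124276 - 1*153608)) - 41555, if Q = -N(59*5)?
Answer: -71182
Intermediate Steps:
Q = -295 (Q = -59*5 = -1*295 = -295)
(Q + (124276 - 1*153608)) - 41555 = (-295 + (124276 - 1*153608)) - 41555 = (-295 + (124276 - 153608)) - 41555 = (-295 - 29332) - 41555 = -29627 - 41555 = -71182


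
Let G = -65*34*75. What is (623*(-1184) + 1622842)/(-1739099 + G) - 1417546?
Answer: -2700211965764/1904849 ≈ -1.4175e+6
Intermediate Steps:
G = -165750 (G = -2210*75 = -165750)
(623*(-1184) + 1622842)/(-1739099 + G) - 1417546 = (623*(-1184) + 1622842)/(-1739099 - 165750) - 1417546 = (-737632 + 1622842)/(-1904849) - 1417546 = 885210*(-1/1904849) - 1417546 = -885210/1904849 - 1417546 = -2700211965764/1904849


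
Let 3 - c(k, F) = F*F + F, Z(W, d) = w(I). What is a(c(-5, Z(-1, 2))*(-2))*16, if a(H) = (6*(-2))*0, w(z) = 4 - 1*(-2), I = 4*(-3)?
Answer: 0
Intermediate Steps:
I = -12
w(z) = 6 (w(z) = 4 + 2 = 6)
Z(W, d) = 6
c(k, F) = 3 - F - F² (c(k, F) = 3 - (F*F + F) = 3 - (F² + F) = 3 - (F + F²) = 3 + (-F - F²) = 3 - F - F²)
a(H) = 0 (a(H) = -12*0 = 0)
a(c(-5, Z(-1, 2))*(-2))*16 = 0*16 = 0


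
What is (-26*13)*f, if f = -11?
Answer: 3718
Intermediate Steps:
(-26*13)*f = -26*13*(-11) = -338*(-11) = 3718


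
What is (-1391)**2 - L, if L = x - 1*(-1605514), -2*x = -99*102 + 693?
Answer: 649329/2 ≈ 3.2466e+5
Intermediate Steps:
x = 9405/2 (x = -(-99*102 + 693)/2 = -(-10098 + 693)/2 = -1/2*(-9405) = 9405/2 ≈ 4702.5)
L = 3220433/2 (L = 9405/2 - 1*(-1605514) = 9405/2 + 1605514 = 3220433/2 ≈ 1.6102e+6)
(-1391)**2 - L = (-1391)**2 - 1*3220433/2 = 1934881 - 3220433/2 = 649329/2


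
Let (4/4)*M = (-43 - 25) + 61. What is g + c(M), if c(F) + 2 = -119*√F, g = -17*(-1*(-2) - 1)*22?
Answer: -376 - 119*I*√7 ≈ -376.0 - 314.84*I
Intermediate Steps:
g = -374 (g = -17*(2 - 1)*22 = -17*1*22 = -17*22 = -374)
M = -7 (M = (-43 - 25) + 61 = -68 + 61 = -7)
c(F) = -2 - 119*√F
g + c(M) = -374 + (-2 - 119*I*√7) = -376 - 119*I*√7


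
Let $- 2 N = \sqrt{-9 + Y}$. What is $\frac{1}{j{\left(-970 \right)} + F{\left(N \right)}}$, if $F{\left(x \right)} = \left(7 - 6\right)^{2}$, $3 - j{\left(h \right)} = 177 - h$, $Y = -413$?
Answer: $- \frac{1}{1143} \approx -0.00087489$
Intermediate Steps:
$N = - \frac{i \sqrt{422}}{2}$ ($N = - \frac{\sqrt{-9 - 413}}{2} = - \frac{\sqrt{-422}}{2} = - \frac{i \sqrt{422}}{2} \approx - 10.271 i$)
$j{\left(h \right)} = -174 + h$ ($j{\left(h \right)} = 3 - \left(177 - h\right) = 3 + \left(-177 + h\right) = -174 + h$)
$F{\left(x \right)} = 1$ ($F{\left(x \right)} = 1^{2} = 1$)
$\frac{1}{j{\left(-970 \right)} + F{\left(N \right)}} = \frac{1}{\left(-174 - 970\right) + 1} = \frac{1}{-1144 + 1} = \frac{1}{-1143} = - \frac{1}{1143}$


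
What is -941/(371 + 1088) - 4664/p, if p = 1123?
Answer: -7861519/1638457 ≈ -4.7981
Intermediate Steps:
-941/(371 + 1088) - 4664/p = -941/(371 + 1088) - 4664/1123 = -941/1459 - 4664*1/1123 = -941*1/1459 - 4664/1123 = -941/1459 - 4664/1123 = -7861519/1638457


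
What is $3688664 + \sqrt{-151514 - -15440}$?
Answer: $3688664 + i \sqrt{136074} \approx 3.6887 \cdot 10^{6} + 368.88 i$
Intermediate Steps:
$3688664 + \sqrt{-151514 - -15440} = 3688664 + \sqrt{-151514 + 15440} = 3688664 + \sqrt{-136074} = 3688664 + i \sqrt{136074}$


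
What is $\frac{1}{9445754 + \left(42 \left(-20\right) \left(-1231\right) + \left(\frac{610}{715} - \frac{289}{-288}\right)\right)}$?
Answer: $\frac{41184}{431599912559} \approx 9.5422 \cdot 10^{-8}$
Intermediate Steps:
$\frac{1}{9445754 + \left(42 \left(-20\right) \left(-1231\right) + \left(\frac{610}{715} - \frac{289}{-288}\right)\right)} = \frac{1}{9445754 + \left(\left(-840\right) \left(-1231\right) + \left(610 \cdot \frac{1}{715} - - \frac{289}{288}\right)\right)} = \frac{1}{9445754 + \left(1034040 + \left(\frac{122}{143} + \frac{289}{288}\right)\right)} = \frac{1}{9445754 + \left(1034040 + \frac{76463}{41184}\right)} = \frac{1}{9445754 + \frac{42585979823}{41184}} = \frac{1}{\frac{431599912559}{41184}} = \frac{41184}{431599912559}$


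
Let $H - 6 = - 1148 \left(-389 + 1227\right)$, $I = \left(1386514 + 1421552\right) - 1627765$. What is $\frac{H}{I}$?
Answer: $- \frac{962018}{1180301} \approx -0.81506$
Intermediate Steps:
$I = 1180301$ ($I = 2808066 - 1627765 = 1180301$)
$H = -962018$ ($H = 6 - 1148 \left(-389 + 1227\right) = 6 - 962024 = -962018$)
$\frac{H}{I} = - \frac{962018}{1180301}$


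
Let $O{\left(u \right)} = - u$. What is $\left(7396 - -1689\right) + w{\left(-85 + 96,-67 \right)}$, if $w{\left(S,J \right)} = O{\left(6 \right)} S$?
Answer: $9019$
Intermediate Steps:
$w{\left(S,J \right)} = - 6 S$ ($w{\left(S,J \right)} = \left(-1\right) 6 S = - 6 S$)
$\left(7396 - -1689\right) + w{\left(-85 + 96,-67 \right)} = \left(7396 - -1689\right) - 6 \left(-85 + 96\right) = \left(7396 + 1689\right) - 66 = 9085 - 66 = 9019$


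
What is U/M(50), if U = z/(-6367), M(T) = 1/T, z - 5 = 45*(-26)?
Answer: 58250/6367 ≈ 9.1487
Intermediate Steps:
z = -1165 (z = 5 + 45*(-26) = 5 - 1170 = -1165)
U = 1165/6367 (U = -1165/(-6367) = -1165*(-1/6367) = 1165/6367 ≈ 0.18297)
U/M(50) = 1165/(6367*(1/50)) = (1165/6367)*50 = 58250/6367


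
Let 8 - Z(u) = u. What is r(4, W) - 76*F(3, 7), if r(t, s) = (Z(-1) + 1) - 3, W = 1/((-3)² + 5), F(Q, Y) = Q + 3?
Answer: -449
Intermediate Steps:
Z(u) = 8 - u
F(Q, Y) = 3 + Q
W = 1/14 (W = 1/(9 + 5) = 1/14 ≈ 0.071429)
r(t, s) = 7 (r(t, s) = ((8 - 1*(-1)) + 1) - 3 = ((8 + 1) + 1) - 3 = (9 + 1) - 3 = 10 - 3 = 7)
r(4, W) - 76*F(3, 7) = 7 - 76*(3 + 3) = 7 - 76*6 = 7 - 456 = -449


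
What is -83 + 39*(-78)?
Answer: -3125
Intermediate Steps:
-83 + 39*(-78) = -83 - 3042 = -3125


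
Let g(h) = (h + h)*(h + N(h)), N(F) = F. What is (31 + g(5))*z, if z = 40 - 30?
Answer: 1310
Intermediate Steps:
g(h) = 4*h² (g(h) = (h + h)*(h + h) = (2*h)*(2*h) = 4*h²)
z = 10
(31 + g(5))*z = (31 + 4*5²)*10 = (31 + 4*25)*10 = (31 + 100)*10 = 131*10 = 1310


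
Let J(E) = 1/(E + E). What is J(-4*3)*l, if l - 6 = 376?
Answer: -191/12 ≈ -15.917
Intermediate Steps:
J(E) = 1/(2*E)
l = 382 (l = 6 + 376 = 382)
J(-4*3)*l = (1/(2*((-4*3))))*382 = ((½)/(-12))*382 = ((½)*(-1/12))*382 = -1/24*382 = -191/12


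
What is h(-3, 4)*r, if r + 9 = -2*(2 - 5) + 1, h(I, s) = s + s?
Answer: -16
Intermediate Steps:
h(I, s) = 2*s
r = -2 (r = -9 + (-2*(2 - 5) + 1) = -9 + (-2*(-3) + 1) = -9 + (6 + 1) = -9 + 7 = -2)
h(-3, 4)*r = (2*4)*(-2) = 8*(-2) = -16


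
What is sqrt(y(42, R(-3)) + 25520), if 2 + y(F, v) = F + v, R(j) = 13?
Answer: sqrt(25573) ≈ 159.92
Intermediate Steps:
y(F, v) = -2 + F + v (y(F, v) = -2 + (F + v) = -2 + F + v)
sqrt(y(42, R(-3)) + 25520) = sqrt((-2 + 42 + 13) + 25520) = sqrt(53 + 25520) = sqrt(25573)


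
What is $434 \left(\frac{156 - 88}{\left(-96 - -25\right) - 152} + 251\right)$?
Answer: $\frac{24262770}{223} \approx 1.088 \cdot 10^{5}$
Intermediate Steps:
$434 \left(\frac{156 - 88}{\left(-96 - -25\right) - 152} + 251\right) = 434 \left(\frac{68}{\left(-96 + 25\right) - 152} + 251\right) = 434 \left(\frac{68}{-71 - 152} + 251\right) = 434 \left(\frac{68}{-223} + 251\right) = 434 \left(68 \left(- \frac{1}{223}\right) + 251\right) = 434 \left(- \frac{68}{223} + 251\right) = 434 \cdot \frac{55905}{223} = \frac{24262770}{223}$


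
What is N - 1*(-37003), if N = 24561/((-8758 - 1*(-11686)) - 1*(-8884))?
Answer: 437103997/11812 ≈ 37005.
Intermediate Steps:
N = 24561/11812 (N = 24561/((-8758 + 11686) + 8884) = 24561/(2928 + 8884) = 24561/11812 ≈ 2.0793)
N - 1*(-37003) = 24561/11812 - 1*(-37003) = 24561/11812 + 37003 = 437103997/11812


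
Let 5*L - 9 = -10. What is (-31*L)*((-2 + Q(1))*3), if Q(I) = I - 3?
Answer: -372/5 ≈ -74.400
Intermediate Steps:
L = -⅕ (L = 9/5 + (⅕)*(-10) = 9/5 - 2 = -⅕ ≈ -0.20000)
Q(I) = -3 + I
(-31*L)*((-2 + Q(1))*3) = (-31*(-⅕))*((-2 + (-3 + 1))*3) = 31*((-2 - 2)*3)/5 = 31*(-4*3)/5 = (31/5)*(-12) = -372/5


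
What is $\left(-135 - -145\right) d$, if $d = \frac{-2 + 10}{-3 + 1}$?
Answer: $-40$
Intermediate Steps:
$d = -4$ ($d = \frac{8}{-2} = 8 \left(- \frac{1}{2}\right) = -4$)
$\left(-135 - -145\right) d = \left(-135 - -145\right) \left(-4\right) = \left(-135 + 145\right) \left(-4\right) = 10 \left(-4\right) = -40$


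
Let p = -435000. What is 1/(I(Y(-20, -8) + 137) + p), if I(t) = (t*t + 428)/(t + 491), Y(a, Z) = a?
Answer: -32/13919257 ≈ -2.2990e-6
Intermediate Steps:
I(t) = (428 + t**2)/(491 + t) (I(t) = (t**2 + 428)/(491 + t) = (428 + t**2)/(491 + t))
1/(I(Y(-20, -8) + 137) + p) = 1/((428 + (-20 + 137)**2)/(491 + (-20 + 137)) - 435000) = 1/((428 + 117**2)/(491 + 117) - 435000) = 1/((428 + 13689)/608 - 435000) = 1/((1/608)*14117 - 435000) = 1/(743/32 - 435000) = 1/(-13919257/32) = -32/13919257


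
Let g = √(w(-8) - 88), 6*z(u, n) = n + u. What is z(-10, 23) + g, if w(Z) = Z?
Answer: 13/6 + 4*I*√6 ≈ 2.1667 + 9.798*I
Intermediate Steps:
z(u, n) = n/6 + u/6 (z(u, n) = (n + u)/6 = n/6 + u/6)
g = 4*I*√6 (g = √(-8 - 88) = √(-96) = 4*I*√6 ≈ 9.798*I)
z(-10, 23) + g = ((⅙)*23 + (⅙)*(-10)) + 4*I*√6 = (23/6 - 5/3) + 4*I*√6 = 13/6 + 4*I*√6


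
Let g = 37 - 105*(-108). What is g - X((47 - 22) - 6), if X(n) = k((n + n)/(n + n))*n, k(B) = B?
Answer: 11358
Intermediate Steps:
X(n) = n (X(n) = ((n + n)/(n + n))*n = ((2*n)/((2*n)))*n = ((2*n)*(1/(2*n)))*n = 1*n = n)
g = 11377 (g = 37 + 11340 = 11377)
g - X((47 - 22) - 6) = 11377 - ((47 - 22) - 6) = 11377 - (25 - 6) = 11377 - 1*19 = 11377 - 19 = 11358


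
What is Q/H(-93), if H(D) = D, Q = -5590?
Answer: 5590/93 ≈ 60.108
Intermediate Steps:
Q/H(-93) = -5590/(-93) = -5590*(-1/93) = 5590/93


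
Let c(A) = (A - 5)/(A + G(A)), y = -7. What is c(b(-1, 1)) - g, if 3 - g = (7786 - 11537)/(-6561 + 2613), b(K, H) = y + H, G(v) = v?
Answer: -2237/1974 ≈ -1.1332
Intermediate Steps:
b(K, H) = -7 + H
c(A) = (-5 + A)/(2*A) (c(A) = (A - 5)/(A + A) = (-5 + A)/((2*A)) = (-5 + A)*(1/(2*A)) = (-5 + A)/(2*A))
g = 8093/3948 (g = 3 - (7786 - 11537)/(-6561 + 2613) = 3 - (-3751)/(-3948) = 3 - (-3751)*(-1)/3948 = 3 - 1*3751/3948 = 3 - 3751/3948 = 8093/3948 ≈ 2.0499)
c(b(-1, 1)) - g = (-5 + (-7 + 1))/(2*(-7 + 1)) - 1*8093/3948 = (½)*(-5 - 6)/(-6) - 8093/3948 = (½)*(-⅙)*(-11) - 8093/3948 = 11/12 - 8093/3948 = -2237/1974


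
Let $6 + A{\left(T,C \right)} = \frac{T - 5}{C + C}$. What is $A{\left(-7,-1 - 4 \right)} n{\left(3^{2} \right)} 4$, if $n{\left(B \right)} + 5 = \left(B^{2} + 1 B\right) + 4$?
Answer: $- \frac{8544}{5} \approx -1708.8$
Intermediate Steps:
$n{\left(B \right)} = -1 + B + B^{2}$ ($n{\left(B \right)} = -5 + \left(\left(B^{2} + 1 B\right) + 4\right) = -5 + \left(\left(B^{2} + B\right) + 4\right) = -5 + \left(\left(B + B^{2}\right) + 4\right) = -5 + \left(4 + B + B^{2}\right) = -1 + B + B^{2}$)
$A{\left(T,C \right)} = -6 + \frac{-5 + T}{2 C}$ ($A{\left(T,C \right)} = -6 + \frac{T - 5}{C + C} = -6 + \frac{-5 + T}{2 C}$)
$A{\left(-7,-1 - 4 \right)} n{\left(3^{2} \right)} 4 = \frac{-5 - 7 - 12 \left(-1 - 4\right)}{2 \left(-1 - 4\right)} \left(-1 + 3^{2} + \left(3^{2}\right)^{2}\right) 4 = \frac{-5 - 7 - -60}{2 \left(-5\right)} \left(-1 + 9 + 9^{2}\right) 4 = \frac{1}{2} \left(- \frac{1}{5}\right) \left(-5 - 7 + 60\right) \left(-1 + 9 + 81\right) 4 = \frac{1}{2} \left(- \frac{1}{5}\right) 48 \cdot 89 \cdot 4 = \left(- \frac{24}{5}\right) 356 = - \frac{8544}{5}$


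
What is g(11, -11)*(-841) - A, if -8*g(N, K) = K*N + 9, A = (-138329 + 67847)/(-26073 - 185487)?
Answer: -415162987/35260 ≈ -11774.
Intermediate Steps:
A = 11747/35260 (A = -70482/(-211560) = -70482*(-1/211560) = 11747/35260 ≈ 0.33315)
g(N, K) = -9/8 - K*N/8 (g(N, K) = -(K*N + 9)/8 = -(9 + K*N)/8 = -9/8 - K*N/8)
g(11, -11)*(-841) - A = (-9/8 - 1/8*(-11)*11)*(-841) - 1*11747/35260 = (-9/8 + 121/8)*(-841) - 11747/35260 = 14*(-841) - 11747/35260 = -11774 - 11747/35260 = -415162987/35260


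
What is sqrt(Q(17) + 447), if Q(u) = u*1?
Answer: 4*sqrt(29) ≈ 21.541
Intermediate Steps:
Q(u) = u
sqrt(Q(17) + 447) = sqrt(17 + 447) = sqrt(464) = 4*sqrt(29)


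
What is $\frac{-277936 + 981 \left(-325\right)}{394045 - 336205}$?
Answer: $- \frac{596761}{57840} \approx -10.317$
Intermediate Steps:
$\frac{-277936 + 981 \left(-325\right)}{394045 - 336205} = \frac{-277936 - 318825}{57840} = \left(-596761\right) \frac{1}{57840} = - \frac{596761}{57840}$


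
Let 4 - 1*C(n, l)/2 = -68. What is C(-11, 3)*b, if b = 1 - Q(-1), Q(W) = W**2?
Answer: 0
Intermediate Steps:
C(n, l) = 144 (C(n, l) = 8 - 2*(-68) = 8 + 136 = 144)
b = 0 (b = 1 - 1*(-1)**2 = 1 - 1*1 = 1 - 1 = 0)
C(-11, 3)*b = 144*0 = 0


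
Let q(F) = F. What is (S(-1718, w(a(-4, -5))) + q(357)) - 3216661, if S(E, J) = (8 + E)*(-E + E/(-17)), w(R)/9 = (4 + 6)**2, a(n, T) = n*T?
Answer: -107557208/17 ≈ -6.3269e+6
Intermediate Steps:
a(n, T) = T*n
w(R) = 900 (w(R) = 9*(4 + 6)**2 = 9*10**2 = 9*100 = 900)
S(E, J) = -18*E*(8 + E)/17 (S(E, J) = (8 + E)*(-E + E*(-1/17)) = (8 + E)*(-E - E/17) = (8 + E)*(-18*E/17) = -18*E*(8 + E)/17)
(S(-1718, w(a(-4, -5))) + q(357)) - 3216661 = (-18/17*(-1718)*(8 - 1718) + 357) - 3216661 = (-18/17*(-1718)*(-1710) + 357) - 3216661 = (-52880040/17 + 357) - 3216661 = -52873971/17 - 3216661 = -107557208/17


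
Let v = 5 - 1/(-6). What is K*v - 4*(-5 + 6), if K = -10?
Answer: -167/3 ≈ -55.667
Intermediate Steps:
v = 31/6 (v = 5 - 1*(-⅙) = 5 + ⅙ = 31/6 ≈ 5.1667)
K*v - 4*(-5 + 6) = -10*31/6 - 4*(-5 + 6) = -155/3 - 4*1 = -155/3 - 4 = -167/3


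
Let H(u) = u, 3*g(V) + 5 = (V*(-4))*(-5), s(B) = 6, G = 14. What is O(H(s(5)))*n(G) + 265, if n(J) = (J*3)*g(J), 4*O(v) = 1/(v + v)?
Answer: 8285/24 ≈ 345.21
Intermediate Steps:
g(V) = -5/3 + 20*V/3 (g(V) = -5/3 + ((V*(-4))*(-5))/3 = -5/3 + (-4*V*(-5))/3 = -5/3 + (20*V)/3 = -5/3 + 20*V/3)
O(v) = 1/(8*v) (O(v) = 1/(4*(v + v)) = 1/(4*((2*v))) = (1/(2*v))/4 = 1/(8*v))
n(J) = 3*J*(-5/3 + 20*J/3) (n(J) = (J*3)*(-5/3 + 20*J/3) = (3*J)*(-5/3 + 20*J/3) = 3*J*(-5/3 + 20*J/3))
O(H(s(5)))*n(G) + 265 = ((⅛)/6)*(5*14*(-1 + 4*14)) + 265 = ((⅛)*(⅙))*(5*14*(-1 + 56)) + 265 = (5*14*55)/48 + 265 = (1/48)*3850 + 265 = 1925/24 + 265 = 8285/24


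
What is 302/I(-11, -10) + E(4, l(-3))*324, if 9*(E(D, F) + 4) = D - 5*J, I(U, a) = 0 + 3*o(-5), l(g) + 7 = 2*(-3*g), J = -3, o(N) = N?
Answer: -9482/15 ≈ -632.13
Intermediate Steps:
l(g) = -7 - 6*g (l(g) = -7 + 2*(-3*g) = -7 - 6*g)
I(U, a) = -15 (I(U, a) = 0 + 3*(-5) = 0 - 15 = -15)
E(D, F) = -7/3 + D/9 (E(D, F) = -4 + (D - 5*(-3))/9 = -4 + (D + 15)/9 = -4 + (15 + D)/9 = -4 + (5/3 + D/9) = -7/3 + D/9)
302/I(-11, -10) + E(4, l(-3))*324 = 302/(-15) + (-7/3 + (1/9)*4)*324 = 302*(-1/15) + (-7/3 + 4/9)*324 = -302/15 - 17/9*324 = -302/15 - 612 = -9482/15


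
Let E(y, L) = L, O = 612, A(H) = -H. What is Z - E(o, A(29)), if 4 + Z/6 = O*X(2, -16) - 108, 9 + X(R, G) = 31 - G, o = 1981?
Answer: 138893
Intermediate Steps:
X(R, G) = 22 - G (X(R, G) = -9 + (31 - G) = 22 - G)
Z = 138864 (Z = -24 + 6*(612*(22 - 1*(-16)) - 108) = -24 + 6*(612*(22 + 16) - 108) = -24 + 6*(612*38 - 108) = -24 + 6*(23256 - 108) = -24 + 6*23148 = -24 + 138888 = 138864)
Z - E(o, A(29)) = 138864 - (-1)*29 = 138864 - 1*(-29) = 138864 + 29 = 138893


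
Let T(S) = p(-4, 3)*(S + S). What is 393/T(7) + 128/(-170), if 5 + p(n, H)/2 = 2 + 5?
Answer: 29821/4760 ≈ 6.2649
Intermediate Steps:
p(n, H) = 4 (p(n, H) = -10 + 2*(2 + 5) = -10 + 2*7 = -10 + 14 = 4)
T(S) = 8*S (T(S) = 4*(S + S) = 4*(2*S) = 8*S)
393/T(7) + 128/(-170) = 393/((8*7)) + 128/(-170) = 393/56 + 128*(-1/170) = 393*(1/56) - 64/85 = 393/56 - 64/85 = 29821/4760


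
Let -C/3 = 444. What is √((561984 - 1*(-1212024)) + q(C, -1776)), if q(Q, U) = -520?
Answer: 4*√110843 ≈ 1331.7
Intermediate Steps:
C = -1332 (C = -3*444 = -1332)
√((561984 - 1*(-1212024)) + q(C, -1776)) = √((561984 - 1*(-1212024)) - 520) = √((561984 + 1212024) - 520) = √(1774008 - 520) = √1773488 = 4*√110843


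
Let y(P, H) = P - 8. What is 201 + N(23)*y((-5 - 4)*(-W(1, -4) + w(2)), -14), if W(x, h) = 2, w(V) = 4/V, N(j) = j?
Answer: 17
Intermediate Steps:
y(P, H) = -8 + P
201 + N(23)*y((-5 - 4)*(-W(1, -4) + w(2)), -14) = 201 + 23*(-8 + (-5 - 4)*(-1*2 + 4/2)) = 201 + 23*(-8 - 9*(-2 + 4*(1/2))) = 201 + 23*(-8 - 9*(-2 + 2)) = 201 + 23*(-8 - 9*0) = 201 + 23*(-8 + 0) = 201 + 23*(-8) = 201 - 184 = 17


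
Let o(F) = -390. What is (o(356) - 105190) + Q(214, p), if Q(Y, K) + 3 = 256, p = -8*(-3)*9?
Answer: -105327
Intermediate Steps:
p = 216 (p = 24*9 = 216)
Q(Y, K) = 253 (Q(Y, K) = -3 + 256 = 253)
(o(356) - 105190) + Q(214, p) = (-390 - 105190) + 253 = -105580 + 253 = -105327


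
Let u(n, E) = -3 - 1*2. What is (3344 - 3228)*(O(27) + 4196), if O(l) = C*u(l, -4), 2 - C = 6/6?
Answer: 486156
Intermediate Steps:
u(n, E) = -5 (u(n, E) = -3 - 2 = -5)
C = 1 (C = 2 - 6/6 = 2 - 1*1 = 2 - 1 = 1)
O(l) = -5 (O(l) = 1*(-5) = -5)
(3344 - 3228)*(O(27) + 4196) = (3344 - 3228)*(-5 + 4196) = 116*4191 = 486156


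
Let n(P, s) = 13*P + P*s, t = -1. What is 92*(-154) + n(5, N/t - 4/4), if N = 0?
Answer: -14108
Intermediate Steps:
92*(-154) + n(5, N/t - 4/4) = 92*(-154) + 5*(13 + (0/(-1) - 4/4)) = -14168 + 5*(13 + (0*(-1) - 4*¼)) = -14168 + 5*(13 + (0 - 1)) = -14168 + 5*(13 - 1) = -14168 + 5*12 = -14168 + 60 = -14108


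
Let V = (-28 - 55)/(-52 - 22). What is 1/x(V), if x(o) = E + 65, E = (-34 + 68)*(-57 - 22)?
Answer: -1/2621 ≈ -0.00038153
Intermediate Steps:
V = 83/74 (V = -83/(-74) = -83*(-1/74) = 83/74 ≈ 1.1216)
E = -2686 (E = 34*(-79) = -2686)
x(o) = -2621 (x(o) = -2686 + 65 = -2621)
1/x(V) = 1/(-2621) = -1/2621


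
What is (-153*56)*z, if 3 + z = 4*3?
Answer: -77112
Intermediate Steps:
z = 9 (z = -3 + 4*3 = -3 + 12 = 9)
(-153*56)*z = -153*56*9 = -8568*9 = -77112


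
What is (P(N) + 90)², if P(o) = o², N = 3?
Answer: 9801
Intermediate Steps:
(P(N) + 90)² = (3² + 90)² = (9 + 90)² = 99² = 9801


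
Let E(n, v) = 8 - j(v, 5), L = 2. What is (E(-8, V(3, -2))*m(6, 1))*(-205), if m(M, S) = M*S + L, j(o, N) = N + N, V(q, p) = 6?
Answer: 3280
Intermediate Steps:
j(o, N) = 2*N
E(n, v) = -2 (E(n, v) = 8 - 2*5 = 8 - 1*10 = 8 - 10 = -2)
m(M, S) = 2 + M*S (m(M, S) = M*S + 2 = 2 + M*S)
(E(-8, V(3, -2))*m(6, 1))*(-205) = -2*(2 + 6*1)*(-205) = -2*(2 + 6)*(-205) = -2*8*(-205) = -16*(-205) = 3280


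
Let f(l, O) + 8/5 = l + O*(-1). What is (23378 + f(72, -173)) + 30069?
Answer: 268452/5 ≈ 53690.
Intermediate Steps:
f(l, O) = -8/5 + l - O (f(l, O) = -8/5 + (l + O*(-1)) = -8/5 + (l - O) = -8/5 + l - O)
(23378 + f(72, -173)) + 30069 = (23378 + (-8/5 + 72 - 1*(-173))) + 30069 = (23378 + (-8/5 + 72 + 173)) + 30069 = (23378 + 1217/5) + 30069 = 118107/5 + 30069 = 268452/5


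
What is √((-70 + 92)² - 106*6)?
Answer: 2*I*√38 ≈ 12.329*I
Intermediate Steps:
√((-70 + 92)² - 106*6) = √(22² - 636) = √(484 - 636) = √(-152) = 2*I*√38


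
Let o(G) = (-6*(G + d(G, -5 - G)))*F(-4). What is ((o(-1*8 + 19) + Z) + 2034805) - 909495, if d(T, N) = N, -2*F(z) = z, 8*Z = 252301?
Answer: 9255261/8 ≈ 1.1569e+6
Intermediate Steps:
Z = 252301/8 (Z = (⅛)*252301 = 252301/8 ≈ 31538.)
F(z) = -z/2
o(G) = 60 (o(G) = (-6*(G + (-5 - G)))*(-½*(-4)) = -6*(-5)*2 = 30*2 = 60)
((o(-1*8 + 19) + Z) + 2034805) - 909495 = ((60 + 252301/8) + 2034805) - 909495 = (252781/8 + 2034805) - 909495 = 16531221/8 - 909495 = 9255261/8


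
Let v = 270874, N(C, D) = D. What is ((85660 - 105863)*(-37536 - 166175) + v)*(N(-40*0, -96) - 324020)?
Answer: -1334010960996012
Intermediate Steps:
((85660 - 105863)*(-37536 - 166175) + v)*(N(-40*0, -96) - 324020) = ((85660 - 105863)*(-37536 - 166175) + 270874)*(-96 - 324020) = (-20203*(-203711) + 270874)*(-324116) = (4115573333 + 270874)*(-324116) = 4115844207*(-324116) = -1334010960996012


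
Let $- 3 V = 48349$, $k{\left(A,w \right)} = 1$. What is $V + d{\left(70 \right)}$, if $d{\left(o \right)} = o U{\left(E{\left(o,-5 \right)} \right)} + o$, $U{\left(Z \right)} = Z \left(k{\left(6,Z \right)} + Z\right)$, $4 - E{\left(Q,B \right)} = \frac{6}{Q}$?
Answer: $- \frac{1543481}{105} \approx -14700.0$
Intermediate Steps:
$E{\left(Q,B \right)} = 4 - \frac{6}{Q}$
$U{\left(Z \right)} = Z \left(1 + Z\right)$
$V = - \frac{48349}{3}$ ($V = \left(- \frac{1}{3}\right) 48349 = - \frac{48349}{3} \approx -16116.0$)
$d{\left(o \right)} = o + o \left(4 - \frac{6}{o}\right) \left(5 - \frac{6}{o}\right)$ ($d{\left(o \right)} = o \left(4 - \frac{6}{o}\right) \left(1 + \left(4 - \frac{6}{o}\right)\right) + o = o \left(4 - \frac{6}{o}\right) \left(5 - \frac{6}{o}\right) + o = o + o \left(4 - \frac{6}{o}\right) \left(5 - \frac{6}{o}\right)$)
$V + d{\left(70 \right)} = - \frac{48349}{3} + \left(-54 + 21 \cdot 70 + \frac{36}{70}\right) = - \frac{48349}{3} + \left(-54 + 1470 + 36 \cdot \frac{1}{70}\right) = - \frac{48349}{3} + \left(-54 + 1470 + \frac{18}{35}\right) = - \frac{48349}{3} + \frac{49578}{35} = - \frac{1543481}{105}$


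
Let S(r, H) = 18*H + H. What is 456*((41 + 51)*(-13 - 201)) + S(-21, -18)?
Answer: -8978070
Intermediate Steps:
S(r, H) = 19*H
456*((41 + 51)*(-13 - 201)) + S(-21, -18) = 456*((41 + 51)*(-13 - 201)) + 19*(-18) = 456*(92*(-214)) - 342 = 456*(-19688) - 342 = -8977728 - 342 = -8978070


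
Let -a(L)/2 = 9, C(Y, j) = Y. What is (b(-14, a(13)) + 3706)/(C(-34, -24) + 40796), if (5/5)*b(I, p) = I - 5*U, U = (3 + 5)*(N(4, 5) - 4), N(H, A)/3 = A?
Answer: 1626/20381 ≈ 0.079780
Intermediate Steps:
N(H, A) = 3*A
a(L) = -18 (a(L) = -2*9 = -18)
U = 88 (U = (3 + 5)*(3*5 - 4) = 8*(15 - 4) = 8*11 = 88)
b(I, p) = -440 + I (b(I, p) = I - 5*88 = I - 440 = -440 + I)
(b(-14, a(13)) + 3706)/(C(-34, -24) + 40796) = ((-440 - 14) + 3706)/(-34 + 40796) = (-454 + 3706)/40762 = 3252*(1/40762) = 1626/20381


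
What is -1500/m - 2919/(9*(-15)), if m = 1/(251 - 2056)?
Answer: 121838473/45 ≈ 2.7075e+6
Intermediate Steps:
m = -1/1805 (m = 1/(-1805) = -1/1805 ≈ -0.00055402)
-1500/m - 2919/(9*(-15)) = -1500/(-1/1805) - 2919/(9*(-15)) = -1500*(-1805) - 2919/(-135) = 2707500 - 2919*(-1/135) = 2707500 + 973/45 = 121838473/45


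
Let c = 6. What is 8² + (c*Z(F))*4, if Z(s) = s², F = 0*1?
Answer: 64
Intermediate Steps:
F = 0
8² + (c*Z(F))*4 = 8² + (6*0²)*4 = 64 + (6*0)*4 = 64 + 0*4 = 64 + 0 = 64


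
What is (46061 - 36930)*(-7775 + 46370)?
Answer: 352410945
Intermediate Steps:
(46061 - 36930)*(-7775 + 46370) = 9131*38595 = 352410945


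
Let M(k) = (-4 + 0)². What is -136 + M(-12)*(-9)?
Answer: -280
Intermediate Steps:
M(k) = 16 (M(k) = (-4)² = 16)
-136 + M(-12)*(-9) = -136 + 16*(-9) = -136 - 144 = -280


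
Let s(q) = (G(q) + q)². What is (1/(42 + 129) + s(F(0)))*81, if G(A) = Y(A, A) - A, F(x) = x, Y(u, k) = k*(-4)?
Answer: 9/19 ≈ 0.47368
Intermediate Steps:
Y(u, k) = -4*k
G(A) = -5*A (G(A) = -4*A - A = -5*A)
s(q) = 16*q² (s(q) = (-5*q + q)² = (-4*q)² = 16*q²)
(1/(42 + 129) + s(F(0)))*81 = (1/(42 + 129) + 16*0²)*81 = (1/171 + 16*0)*81 = (1/171 + 0)*81 = (1/171)*81 = 9/19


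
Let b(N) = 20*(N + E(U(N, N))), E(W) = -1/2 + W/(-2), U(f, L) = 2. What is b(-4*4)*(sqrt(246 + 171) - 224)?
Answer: 78400 - 350*sqrt(417) ≈ 71253.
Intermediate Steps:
E(W) = -1/2 - W/2 (E(W) = -1*1/2 + W*(-1/2) = -1/2 - W/2)
b(N) = -30 + 20*N (b(N) = 20*(N + (-1/2 - 1/2*2)) = 20*(N + (-1/2 - 1)) = 20*(N - 3/2) = 20*(-3/2 + N) = -30 + 20*N)
b(-4*4)*(sqrt(246 + 171) - 224) = (-30 + 20*(-4*4))*(sqrt(246 + 171) - 224) = (-30 + 20*(-16))*(sqrt(417) - 224) = (-30 - 320)*(-224 + sqrt(417)) = -350*(-224 + sqrt(417)) = 78400 - 350*sqrt(417)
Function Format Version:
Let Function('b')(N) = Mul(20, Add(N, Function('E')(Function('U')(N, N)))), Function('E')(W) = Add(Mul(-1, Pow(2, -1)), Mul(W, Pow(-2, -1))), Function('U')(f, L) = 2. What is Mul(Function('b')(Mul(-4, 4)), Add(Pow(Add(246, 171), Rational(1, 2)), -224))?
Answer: Add(78400, Mul(-350, Pow(417, Rational(1, 2)))) ≈ 71253.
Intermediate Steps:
Function('E')(W) = Add(Rational(-1, 2), Mul(Rational(-1, 2), W)) (Function('E')(W) = Add(Mul(-1, Rational(1, 2)), Mul(W, Rational(-1, 2))) = Add(Rational(-1, 2), Mul(Rational(-1, 2), W)))
Function('b')(N) = Add(-30, Mul(20, N)) (Function('b')(N) = Mul(20, Add(N, Add(Rational(-1, 2), Mul(Rational(-1, 2), 2)))) = Mul(20, Add(N, Add(Rational(-1, 2), -1))) = Mul(20, Add(N, Rational(-3, 2))) = Mul(20, Add(Rational(-3, 2), N)) = Add(-30, Mul(20, N)))
Mul(Function('b')(Mul(-4, 4)), Add(Pow(Add(246, 171), Rational(1, 2)), -224)) = Mul(Add(-30, Mul(20, Mul(-4, 4))), Add(Pow(Add(246, 171), Rational(1, 2)), -224)) = Mul(Add(-30, Mul(20, -16)), Add(Pow(417, Rational(1, 2)), -224)) = Mul(Add(-30, -320), Add(-224, Pow(417, Rational(1, 2)))) = Mul(-350, Add(-224, Pow(417, Rational(1, 2)))) = Add(78400, Mul(-350, Pow(417, Rational(1, 2))))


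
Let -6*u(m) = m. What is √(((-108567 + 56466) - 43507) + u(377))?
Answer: 5*I*√137766/6 ≈ 309.31*I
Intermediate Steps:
u(m) = -m/6
√(((-108567 + 56466) - 43507) + u(377)) = √(((-108567 + 56466) - 43507) - ⅙*377) = √((-52101 - 43507) - 377/6) = √(-95608 - 377/6) = √(-574025/6) = 5*I*√137766/6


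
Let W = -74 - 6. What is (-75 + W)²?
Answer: 24025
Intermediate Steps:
W = -80
(-75 + W)² = (-75 - 80)² = (-155)² = 24025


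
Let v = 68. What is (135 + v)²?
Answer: 41209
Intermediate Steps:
(135 + v)² = (135 + 68)² = 203² = 41209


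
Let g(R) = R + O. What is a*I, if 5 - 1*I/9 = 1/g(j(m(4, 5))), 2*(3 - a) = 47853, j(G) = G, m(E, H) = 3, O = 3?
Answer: -4162689/4 ≈ -1.0407e+6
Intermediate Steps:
a = -47847/2 (a = 3 - 1/2*47853 = 3 - 47853/2 = -47847/2 ≈ -23924.)
g(R) = 3 + R (g(R) = R + 3 = 3 + R)
I = 87/2 (I = 45 - 9/(3 + 3) = 45 - 9/6 = 45 - 9*1/6 = 45 - 3/2 = 87/2 ≈ 43.500)
a*I = -47847/2*87/2 = -4162689/4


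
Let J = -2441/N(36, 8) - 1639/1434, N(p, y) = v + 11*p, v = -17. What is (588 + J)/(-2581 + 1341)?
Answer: -315448193/673922640 ≈ -0.46808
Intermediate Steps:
N(p, y) = -17 + 11*p
J = -4121575/543486 (J = -2441/(-17 + 11*36) - 1639/1434 = -2441/(-17 + 396) - 1639*1/1434 = -2441/379 - 1639/1434 = -4121575/543486 ≈ -7.5836)
(588 + J)/(-2581 + 1341) = (588 - 4121575/543486)/(-2581 + 1341) = (315448193/543486)/(-1240) = (315448193/543486)*(-1/1240) = -315448193/673922640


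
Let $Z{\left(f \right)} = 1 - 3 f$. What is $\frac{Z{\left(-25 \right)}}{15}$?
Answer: $\frac{76}{15} \approx 5.0667$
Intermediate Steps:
$\frac{Z{\left(-25 \right)}}{15} = \frac{1 - -75}{15} = \frac{1 + 75}{15} = \frac{1}{15} \cdot 76 = \frac{76}{15}$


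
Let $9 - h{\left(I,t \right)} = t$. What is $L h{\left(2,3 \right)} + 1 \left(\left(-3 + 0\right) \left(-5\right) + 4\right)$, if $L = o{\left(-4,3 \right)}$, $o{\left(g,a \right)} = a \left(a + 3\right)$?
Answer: $127$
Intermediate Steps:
$h{\left(I,t \right)} = 9 - t$
$o{\left(g,a \right)} = a \left(3 + a\right)$
$L = 18$ ($L = 3 \left(3 + 3\right) = 3 \cdot 6 = 18$)
$L h{\left(2,3 \right)} + 1 \left(\left(-3 + 0\right) \left(-5\right) + 4\right) = 18 \left(9 - 3\right) + 1 \left(\left(-3 + 0\right) \left(-5\right) + 4\right) = 18 \left(9 - 3\right) + 1 \left(\left(-3\right) \left(-5\right) + 4\right) = 18 \cdot 6 + 1 \left(15 + 4\right) = 108 + 1 \cdot 19 = 108 + 19 = 127$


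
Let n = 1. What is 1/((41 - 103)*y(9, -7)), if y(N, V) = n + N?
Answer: -1/620 ≈ -0.0016129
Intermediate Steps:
y(N, V) = 1 + N
1/((41 - 103)*y(9, -7)) = 1/((41 - 103)*(1 + 9)) = 1/(-62*10) = 1/(-620) = -1/620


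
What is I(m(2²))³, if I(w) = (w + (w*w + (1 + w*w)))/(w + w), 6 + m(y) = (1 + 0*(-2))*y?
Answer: -343/64 ≈ -5.3594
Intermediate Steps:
m(y) = -6 + y (m(y) = -6 + (1 + 0*(-2))*y = -6 + (1 + 0)*y = -6 + 1*y = -6 + y)
I(w) = (1 + w + 2*w²)/(2*w) (I(w) = (w + (w² + (1 + w²)))/((2*w)) = (w + (1 + 2*w²))*(1/(2*w)) = (1 + w + 2*w²)*(1/(2*w)) = (1 + w + 2*w²)/(2*w))
I(m(2²))³ = (½ + (-6 + 2²) + 1/(2*(-6 + 2²)))³ = (½ + (-6 + 4) + 1/(2*(-6 + 4)))³ = (½ - 2 + (½)/(-2))³ = (½ - 2 + (½)*(-½))³ = (½ - 2 - ¼)³ = (-7/4)³ = -343/64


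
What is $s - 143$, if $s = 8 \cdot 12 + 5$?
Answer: $-42$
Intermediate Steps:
$s = 101$ ($s = 96 + 5 = 101$)
$s - 143 = 101 - 143 = -42$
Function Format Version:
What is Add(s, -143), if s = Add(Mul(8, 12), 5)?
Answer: -42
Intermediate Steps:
s = 101 (s = Add(96, 5) = 101)
Add(s, -143) = Add(101, -143) = -42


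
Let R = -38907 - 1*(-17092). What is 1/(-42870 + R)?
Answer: -1/64685 ≈ -1.5460e-5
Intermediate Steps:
R = -21815 (R = -38907 + 17092 = -21815)
1/(-42870 + R) = 1/(-42870 - 21815) = 1/(-64685) = -1/64685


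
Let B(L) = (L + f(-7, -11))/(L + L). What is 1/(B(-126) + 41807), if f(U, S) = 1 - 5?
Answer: 126/5267747 ≈ 2.3919e-5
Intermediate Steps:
f(U, S) = -4
B(L) = (-4 + L)/(2*L) (B(L) = (L - 4)/(L + L) = (-4 + L)/((2*L)) = (-4 + L)*(1/(2*L)) = (-4 + L)/(2*L))
1/(B(-126) + 41807) = 1/((½)*(-4 - 126)/(-126) + 41807) = 1/((½)*(-1/126)*(-130) + 41807) = 1/(65/126 + 41807) = 1/(5267747/126) = 126/5267747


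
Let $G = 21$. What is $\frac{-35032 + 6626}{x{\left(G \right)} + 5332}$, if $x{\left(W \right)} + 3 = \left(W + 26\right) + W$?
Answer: $- \frac{4058}{771} \approx -5.2633$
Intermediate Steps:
$x{\left(W \right)} = 23 + 2 W$ ($x{\left(W \right)} = -3 + \left(\left(W + 26\right) + W\right) = -3 + \left(\left(26 + W\right) + W\right) = -3 + \left(26 + 2 W\right) = 23 + 2 W$)
$\frac{-35032 + 6626}{x{\left(G \right)} + 5332} = \frac{-35032 + 6626}{\left(23 + 2 \cdot 21\right) + 5332} = - \frac{28406}{\left(23 + 42\right) + 5332} = - \frac{28406}{65 + 5332} = - \frac{28406}{5397} = \left(-28406\right) \frac{1}{5397} = - \frac{4058}{771}$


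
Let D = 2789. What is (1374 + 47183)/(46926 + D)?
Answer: 48557/49715 ≈ 0.97671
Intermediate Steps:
(1374 + 47183)/(46926 + D) = (1374 + 47183)/(46926 + 2789) = 48557/49715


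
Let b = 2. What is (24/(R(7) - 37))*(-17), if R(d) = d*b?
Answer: 408/23 ≈ 17.739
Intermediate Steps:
R(d) = 2*d (R(d) = d*2 = 2*d)
(24/(R(7) - 37))*(-17) = (24/(2*7 - 37))*(-17) = (24/(14 - 37))*(-17) = (24/(-23))*(-17) = (24*(-1/23))*(-17) = -24/23*(-17) = 408/23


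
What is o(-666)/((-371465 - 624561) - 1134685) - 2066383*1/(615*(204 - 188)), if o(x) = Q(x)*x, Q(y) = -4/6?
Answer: -1467623119091/6988732080 ≈ -210.00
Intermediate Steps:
Q(y) = -2/3 (Q(y) = -4*1/6 = -2/3)
o(x) = -2*x/3
o(-666)/((-371465 - 624561) - 1134685) - 2066383*1/(615*(204 - 188)) = (-2/3*(-666))/((-371465 - 624561) - 1134685) - 2066383*1/(615*(204 - 188)) = 444/(-996026 - 1134685) - 2066383/(615*16) = 444/(-2130711) - 2066383/9840 = 444*(-1/2130711) - 2066383*1/9840 = -148/710237 - 2066383/9840 = -1467623119091/6988732080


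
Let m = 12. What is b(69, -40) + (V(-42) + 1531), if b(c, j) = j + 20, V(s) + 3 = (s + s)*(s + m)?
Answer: 4028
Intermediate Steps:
V(s) = -3 + 2*s*(12 + s) (V(s) = -3 + (s + s)*(s + 12) = -3 + (2*s)*(12 + s) = -3 + 2*s*(12 + s))
b(c, j) = 20 + j
b(69, -40) + (V(-42) + 1531) = (20 - 40) + ((-3 + 2*(-42)² + 24*(-42)) + 1531) = -20 + ((-3 + 2*1764 - 1008) + 1531) = -20 + ((-3 + 3528 - 1008) + 1531) = -20 + (2517 + 1531) = -20 + 4048 = 4028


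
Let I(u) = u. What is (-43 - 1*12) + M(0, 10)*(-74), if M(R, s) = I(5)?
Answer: -425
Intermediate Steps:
M(R, s) = 5
(-43 - 1*12) + M(0, 10)*(-74) = (-43 - 1*12) + 5*(-74) = (-43 - 12) - 370 = -55 - 370 = -425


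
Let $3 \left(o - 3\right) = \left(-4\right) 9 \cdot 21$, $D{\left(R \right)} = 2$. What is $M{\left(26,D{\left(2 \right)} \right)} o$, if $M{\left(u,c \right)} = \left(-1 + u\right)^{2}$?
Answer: $-155625$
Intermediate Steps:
$o = -249$ ($o = 3 + \frac{\left(-4\right) 9 \cdot 21}{3} = 3 + \frac{\left(-36\right) 21}{3} = 3 + \frac{1}{3} \left(-756\right) = 3 - 252 = -249$)
$M{\left(26,D{\left(2 \right)} \right)} o = \left(-1 + 26\right)^{2} \left(-249\right) = 25^{2} \left(-249\right) = 625 \left(-249\right) = -155625$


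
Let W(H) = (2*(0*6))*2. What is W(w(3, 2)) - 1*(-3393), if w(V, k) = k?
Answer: 3393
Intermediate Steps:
W(H) = 0 (W(H) = (2*0)*2 = 0*2 = 0)
W(w(3, 2)) - 1*(-3393) = 0 - 1*(-3393) = 0 + 3393 = 3393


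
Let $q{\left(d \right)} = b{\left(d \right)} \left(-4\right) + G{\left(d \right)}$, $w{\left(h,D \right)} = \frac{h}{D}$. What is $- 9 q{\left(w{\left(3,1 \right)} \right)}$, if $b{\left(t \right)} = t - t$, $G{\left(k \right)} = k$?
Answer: $-27$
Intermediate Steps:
$b{\left(t \right)} = 0$
$q{\left(d \right)} = d$ ($q{\left(d \right)} = 0 \left(-4\right) + d = 0 + d = d$)
$- 9 q{\left(w{\left(3,1 \right)} \right)} = - 9 \cdot \frac{3}{1} = - 9 \cdot 3 \cdot 1 = \left(-9\right) 3 = -27$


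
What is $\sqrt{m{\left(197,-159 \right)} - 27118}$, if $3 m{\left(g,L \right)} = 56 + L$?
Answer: $\frac{i \sqrt{244371}}{3} \approx 164.78 i$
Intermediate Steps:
$m{\left(g,L \right)} = \frac{56}{3} + \frac{L}{3}$ ($m{\left(g,L \right)} = \frac{56 + L}{3} = \frac{56}{3} + \frac{L}{3}$)
$\sqrt{m{\left(197,-159 \right)} - 27118} = \sqrt{\left(\frac{56}{3} + \frac{1}{3} \left(-159\right)\right) - 27118} = \sqrt{\left(\frac{56}{3} - 53\right) - 27118} = \sqrt{- \frac{103}{3} - 27118} = \sqrt{- \frac{81457}{3}} = \frac{i \sqrt{244371}}{3}$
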